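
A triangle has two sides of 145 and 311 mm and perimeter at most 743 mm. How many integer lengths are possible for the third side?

121

Triangle inequality: 166 < x < 456. Perimeter ≤ 743 gives x ≤ 743 − 145 − 311 = 287.
So 166 < x ≤ 287; integers 167 through 287: 121 values.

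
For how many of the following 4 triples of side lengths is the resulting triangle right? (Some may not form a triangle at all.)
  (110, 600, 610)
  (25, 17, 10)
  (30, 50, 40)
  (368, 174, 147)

(110,600,610): 110²+600² = 372100 = 610² → right
(25,17,10): 10²+17² = 389 < 625 = 25² → obtuse
(30,50,40): 30²+40² = 2500 = 50² → right
(368,174,147): 147+174 ≤ 368, not a triangle
2 of the 4 are right.

2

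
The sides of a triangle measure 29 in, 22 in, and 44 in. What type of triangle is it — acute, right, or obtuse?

Compare the square of the longest side to the sum of squares of the other two: 22² + 29² = 1325 < 1936 = 44².

obtuse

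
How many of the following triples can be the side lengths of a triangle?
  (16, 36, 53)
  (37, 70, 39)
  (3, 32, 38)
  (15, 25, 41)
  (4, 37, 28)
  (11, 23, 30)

(16,36,53): 16+36 ≤ 53 → not valid
(37,39,70): 37+39 > 70 → valid
(3,32,38): 3+32 ≤ 38 → not valid
(15,25,41): 15+25 ≤ 41 → not valid
(4,28,37): 4+28 ≤ 37 → not valid
(11,23,30): 11+23 > 30 → valid
2 of the 6 triples form a triangle.

2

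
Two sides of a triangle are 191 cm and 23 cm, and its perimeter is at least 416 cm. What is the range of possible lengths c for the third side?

202 ≤ c < 214 cm

Triangle inequality alone gives 168 < c < 214.
The perimeter condition gives c ≥ 416 − 191 − 23 = 202.
Intersecting the two: 202 ≤ c < 214.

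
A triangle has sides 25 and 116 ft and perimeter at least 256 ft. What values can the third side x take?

Triangle inequality alone gives 91 < x < 141.
The perimeter condition gives x ≥ 256 − 25 − 116 = 115.
Intersecting the two: 115 ≤ x < 141.

115 ≤ x < 141 ft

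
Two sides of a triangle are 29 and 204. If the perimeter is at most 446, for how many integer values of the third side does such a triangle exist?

Triangle inequality: 175 < x < 233. Perimeter ≤ 446 gives x ≤ 446 − 29 − 204 = 213.
So 175 < x ≤ 213; integers 176 through 213: 38 values.

38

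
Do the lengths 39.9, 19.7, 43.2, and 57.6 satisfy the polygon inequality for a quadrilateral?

A quadrilateral exists iff every side is shorter than the sum of the others — equivalently, the longest side is less than the sum of the rest.
Longest side 57.6 < 102.8 (sum of the remaining 3), so yes.

Yes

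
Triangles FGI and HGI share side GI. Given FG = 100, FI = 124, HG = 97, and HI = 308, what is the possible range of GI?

211 < GI < 224

From triangle FGI: |100 − 124| < GI < 100 + 124, i.e. 24 < GI < 224.
From triangle HGI: 211 < GI < 405.
Both must hold, so GI lies in the intersection.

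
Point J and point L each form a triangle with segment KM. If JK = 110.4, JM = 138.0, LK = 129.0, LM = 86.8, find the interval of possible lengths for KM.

From triangle JKM: |110.4 − 138.0| < KM < 110.4 + 138.0, i.e. 27.6 < KM < 248.4.
From triangle LKM: 42.2 < KM < 215.8.
Both must hold, so KM lies in the intersection.

42.2 < KM < 215.8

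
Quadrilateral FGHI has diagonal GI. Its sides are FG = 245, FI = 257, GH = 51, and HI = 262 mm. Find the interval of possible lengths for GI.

From triangle FGI: |245 − 257| < GI < 245 + 257, i.e. 12 < GI < 502.
From triangle HGI: 211 < GI < 313.
Both must hold, so GI lies in the intersection.

211 < GI < 313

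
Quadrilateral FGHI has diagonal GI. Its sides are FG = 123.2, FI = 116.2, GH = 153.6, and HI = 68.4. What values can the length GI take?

85.2 < GI < 222.0

From triangle FGI: |123.2 − 116.2| < GI < 123.2 + 116.2, i.e. 7.0 < GI < 239.4.
From triangle HGI: 85.2 < GI < 222.0.
Both must hold, so GI lies in the intersection.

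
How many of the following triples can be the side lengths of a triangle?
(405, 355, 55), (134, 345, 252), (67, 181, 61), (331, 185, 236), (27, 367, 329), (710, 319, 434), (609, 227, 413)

5

(55,355,405): 55+355 > 405 → valid
(134,252,345): 134+252 > 345 → valid
(61,67,181): 61+67 ≤ 181 → not valid
(185,236,331): 185+236 > 331 → valid
(27,329,367): 27+329 ≤ 367 → not valid
(319,434,710): 319+434 > 710 → valid
(227,413,609): 227+413 > 609 → valid
5 of the 7 triples form a triangle.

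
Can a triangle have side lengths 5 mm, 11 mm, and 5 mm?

The longest side is 11, but the other two sum to only 10.
10 < 11, so the triangle inequality fails.

No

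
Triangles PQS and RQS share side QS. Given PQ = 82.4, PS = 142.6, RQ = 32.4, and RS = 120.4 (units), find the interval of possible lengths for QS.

From triangle PQS: |82.4 − 142.6| < QS < 82.4 + 142.6, i.e. 60.2 < QS < 225.0.
From triangle RQS: 88.0 < QS < 152.8.
Both must hold, so QS lies in the intersection.

88.0 < QS < 152.8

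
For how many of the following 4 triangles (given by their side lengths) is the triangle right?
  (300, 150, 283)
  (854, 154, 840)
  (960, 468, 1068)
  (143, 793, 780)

(300,150,283): 150²+283² = 102589 > 90000 = 300² → acute
(854,154,840): 154²+840² = 729316 = 854² → right
(960,468,1068): 468²+960² = 1140624 = 1068² → right
(143,793,780): 143²+780² = 628849 = 793² → right
3 of the 4 are right.

3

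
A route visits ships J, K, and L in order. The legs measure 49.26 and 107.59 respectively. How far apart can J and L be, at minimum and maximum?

By the triangle inequality, |49.26 − 107.59| ≤ JL ≤ 49.26 + 107.59.

58.33 ≤ JL ≤ 156.85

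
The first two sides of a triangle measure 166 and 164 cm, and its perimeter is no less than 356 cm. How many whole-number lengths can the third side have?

304

Triangle inequality: 2 < x < 330. Perimeter ≥ 356 gives x ≥ 356 − 166 − 164 = 26.
So 26 ≤ x < 330; integers 26 through 329: 304 values.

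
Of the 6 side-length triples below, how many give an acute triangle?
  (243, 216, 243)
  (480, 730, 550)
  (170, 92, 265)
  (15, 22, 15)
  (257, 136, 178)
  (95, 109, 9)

(243,216,243): 216²+243² = 105705 > 59049 = 243² → acute
(480,730,550): 480²+550² = 532900 = 730² → right
(170,92,265): 92+170 ≤ 265, not a triangle
(15,22,15): 15²+15² = 450 < 484 = 22² → obtuse
(257,136,178): 136²+178² = 50180 < 66049 = 257² → obtuse
(95,109,9): 9+95 ≤ 109, not a triangle
1 of the 6 is acute.

1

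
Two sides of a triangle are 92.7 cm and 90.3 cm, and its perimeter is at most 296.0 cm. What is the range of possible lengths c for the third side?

Triangle inequality alone gives 2.4 < c < 183.0.
The perimeter condition gives c ≤ 296.0 − 92.7 − 90.3 = 113.0.
Intersecting the two: 2.4 < c ≤ 113.0.

2.4 < c ≤ 113.0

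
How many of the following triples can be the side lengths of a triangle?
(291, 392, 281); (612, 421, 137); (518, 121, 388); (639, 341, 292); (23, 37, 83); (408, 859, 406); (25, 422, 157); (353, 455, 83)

1

(281,291,392): 281+291 > 392 → valid
(137,421,612): 137+421 ≤ 612 → not valid
(121,388,518): 121+388 ≤ 518 → not valid
(292,341,639): 292+341 ≤ 639 → not valid
(23,37,83): 23+37 ≤ 83 → not valid
(406,408,859): 406+408 ≤ 859 → not valid
(25,157,422): 25+157 ≤ 422 → not valid
(83,353,455): 83+353 ≤ 455 → not valid
1 of the 8 triples forms a triangle.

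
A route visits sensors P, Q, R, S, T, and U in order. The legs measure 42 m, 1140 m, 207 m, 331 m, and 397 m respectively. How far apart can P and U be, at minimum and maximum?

163 ≤ PU ≤ 2117 m

The maximum is all hops collinear in one direction: 42 + 1140 + 207 + 331 + 397 = 2117.
The longest hop is 1140; the others sum to 977. Folding the others back against it leaves at least 1140 − 977 = 163.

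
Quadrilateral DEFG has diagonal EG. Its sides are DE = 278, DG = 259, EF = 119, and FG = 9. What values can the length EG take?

110 < EG < 128

From triangle DEG: |278 − 259| < EG < 278 + 259, i.e. 19 < EG < 537.
From triangle FEG: 110 < EG < 128.
Both must hold, so EG lies in the intersection.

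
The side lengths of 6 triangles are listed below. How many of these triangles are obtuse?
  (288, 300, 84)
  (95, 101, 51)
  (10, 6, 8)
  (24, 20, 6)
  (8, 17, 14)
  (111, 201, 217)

2

(288,300,84): 84²+288² = 90000 = 300² → right
(95,101,51): 51²+95² = 11626 > 10201 = 101² → acute
(10,6,8): 6²+8² = 100 = 10² → right
(24,20,6): 6²+20² = 436 < 576 = 24² → obtuse
(8,17,14): 8²+14² = 260 < 289 = 17² → obtuse
(111,201,217): 111²+201² = 52722 > 47089 = 217² → acute
2 of the 6 are obtuse.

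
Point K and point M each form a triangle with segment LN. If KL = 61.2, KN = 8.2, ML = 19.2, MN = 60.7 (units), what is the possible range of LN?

53.0 < LN < 69.4

From triangle KLN: |61.2 − 8.2| < LN < 61.2 + 8.2, i.e. 53.0 < LN < 69.4.
From triangle MLN: 41.5 < LN < 79.9.
Both must hold, so LN lies in the intersection.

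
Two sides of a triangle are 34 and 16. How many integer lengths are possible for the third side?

The third side lies in the open interval (18, 50).
Integers from 19 to 49 inclusive: 49 − 19 + 1 = 31.

31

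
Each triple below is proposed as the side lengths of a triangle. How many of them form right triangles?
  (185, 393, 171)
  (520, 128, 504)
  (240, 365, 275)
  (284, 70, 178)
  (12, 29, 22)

2

(185,393,171): 171+185 ≤ 393, not a triangle
(520,128,504): 128²+504² = 270400 = 520² → right
(240,365,275): 240²+275² = 133225 = 365² → right
(284,70,178): 70+178 ≤ 284, not a triangle
(12,29,22): 12²+22² = 628 < 841 = 29² → obtuse
2 of the 5 are right.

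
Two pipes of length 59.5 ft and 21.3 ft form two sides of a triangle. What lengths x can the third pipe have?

38.2 < x < 80.8 (ft)

By the triangle inequality, x must be less than 59.5 + 21.3 = 80.8 and greater than |59.5 − 21.3| = 38.2.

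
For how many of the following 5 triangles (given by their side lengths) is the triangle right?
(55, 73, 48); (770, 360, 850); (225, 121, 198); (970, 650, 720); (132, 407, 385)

(55,73,48): 48²+55² = 5329 = 73² → right
(770,360,850): 360²+770² = 722500 = 850² → right
(225,121,198): 121²+198² = 53845 > 50625 = 225² → acute
(970,650,720): 650²+720² = 940900 = 970² → right
(132,407,385): 132²+385² = 165649 = 407² → right
4 of the 5 are right.

4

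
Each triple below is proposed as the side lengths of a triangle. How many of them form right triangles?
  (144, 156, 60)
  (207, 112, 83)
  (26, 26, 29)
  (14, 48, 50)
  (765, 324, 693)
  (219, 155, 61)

(144,156,60): 60²+144² = 24336 = 156² → right
(207,112,83): 83+112 ≤ 207, not a triangle
(26,26,29): 26²+26² = 1352 > 841 = 29² → acute
(14,48,50): 14²+48² = 2500 = 50² → right
(765,324,693): 324²+693² = 585225 = 765² → right
(219,155,61): 61+155 ≤ 219, not a triangle
3 of the 6 are right.

3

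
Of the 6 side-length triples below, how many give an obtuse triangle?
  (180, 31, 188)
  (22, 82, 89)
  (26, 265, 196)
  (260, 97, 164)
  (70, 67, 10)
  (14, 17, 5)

(180,31,188): 31²+180² = 33361 < 35344 = 188² → obtuse
(22,82,89): 22²+82² = 7208 < 7921 = 89² → obtuse
(26,265,196): 26+196 ≤ 265, not a triangle
(260,97,164): 97²+164² = 36305 < 67600 = 260² → obtuse
(70,67,10): 10²+67² = 4589 < 4900 = 70² → obtuse
(14,17,5): 5²+14² = 221 < 289 = 17² → obtuse
5 of the 6 are obtuse.

5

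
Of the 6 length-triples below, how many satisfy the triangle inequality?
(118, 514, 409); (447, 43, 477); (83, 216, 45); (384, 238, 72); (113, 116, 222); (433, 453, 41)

4

(118,409,514): 118+409 > 514 → valid
(43,447,477): 43+447 > 477 → valid
(45,83,216): 45+83 ≤ 216 → not valid
(72,238,384): 72+238 ≤ 384 → not valid
(113,116,222): 113+116 > 222 → valid
(41,433,453): 41+433 > 453 → valid
4 of the 6 triples form a triangle.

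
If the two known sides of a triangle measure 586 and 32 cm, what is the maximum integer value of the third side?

617

The third side must be strictly less than 586 + 32 = 618.
The largest integer below 618 is 617.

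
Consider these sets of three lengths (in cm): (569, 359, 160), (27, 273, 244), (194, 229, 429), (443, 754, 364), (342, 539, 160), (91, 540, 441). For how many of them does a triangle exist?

(160,359,569): 160+359 ≤ 569 → not valid
(27,244,273): 27+244 ≤ 273 → not valid
(194,229,429): 194+229 ≤ 429 → not valid
(364,443,754): 364+443 > 754 → valid
(160,342,539): 160+342 ≤ 539 → not valid
(91,441,540): 91+441 ≤ 540 → not valid
1 of the 6 triples forms a triangle.

1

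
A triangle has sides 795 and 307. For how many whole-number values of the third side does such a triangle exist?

The third side lies in the open interval (488, 1102).
Integers from 489 to 1101 inclusive: 1101 − 489 + 1 = 613.

613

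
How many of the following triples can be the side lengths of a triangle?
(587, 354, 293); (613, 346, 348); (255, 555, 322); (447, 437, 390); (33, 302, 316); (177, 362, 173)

5

(293,354,587): 293+354 > 587 → valid
(346,348,613): 346+348 > 613 → valid
(255,322,555): 255+322 > 555 → valid
(390,437,447): 390+437 > 447 → valid
(33,302,316): 33+302 > 316 → valid
(173,177,362): 173+177 ≤ 362 → not valid
5 of the 6 triples form a triangle.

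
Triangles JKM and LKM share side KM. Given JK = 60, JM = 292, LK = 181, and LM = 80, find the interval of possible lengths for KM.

From triangle JKM: |60 − 292| < KM < 60 + 292, i.e. 232 < KM < 352.
From triangle LKM: 101 < KM < 261.
Both must hold, so KM lies in the intersection.

232 < KM < 261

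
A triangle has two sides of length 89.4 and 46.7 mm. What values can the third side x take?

42.7 < x < 136.1

By the triangle inequality, x must be less than 89.4 + 46.7 = 136.1 and greater than |89.4 − 46.7| = 42.7.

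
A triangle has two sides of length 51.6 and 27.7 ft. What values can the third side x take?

By the triangle inequality, x must be less than 51.6 + 27.7 = 79.3 and greater than |51.6 − 27.7| = 23.9.

23.9 < x < 79.3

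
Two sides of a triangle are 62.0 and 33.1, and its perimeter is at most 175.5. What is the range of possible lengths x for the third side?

28.9 < x ≤ 80.4

Triangle inequality alone gives 28.9 < x < 95.1.
The perimeter condition gives x ≤ 175.5 − 62.0 − 33.1 = 80.4.
Intersecting the two: 28.9 < x ≤ 80.4.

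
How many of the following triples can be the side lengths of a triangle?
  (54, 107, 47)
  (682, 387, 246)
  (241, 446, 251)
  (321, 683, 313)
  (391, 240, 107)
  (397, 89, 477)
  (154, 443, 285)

(47,54,107): 47+54 ≤ 107 → not valid
(246,387,682): 246+387 ≤ 682 → not valid
(241,251,446): 241+251 > 446 → valid
(313,321,683): 313+321 ≤ 683 → not valid
(107,240,391): 107+240 ≤ 391 → not valid
(89,397,477): 89+397 > 477 → valid
(154,285,443): 154+285 ≤ 443 → not valid
2 of the 7 triples form a triangle.

2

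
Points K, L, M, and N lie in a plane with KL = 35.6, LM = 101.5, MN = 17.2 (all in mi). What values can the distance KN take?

The maximum is all hops collinear in one direction: 35.6 + 101.5 + 17.2 = 154.3.
The longest hop is 101.5; the others sum to 52.8. Folding the others back against it leaves at least 101.5 − 52.8 = 48.7.

48.7 ≤ KN ≤ 154.3 mi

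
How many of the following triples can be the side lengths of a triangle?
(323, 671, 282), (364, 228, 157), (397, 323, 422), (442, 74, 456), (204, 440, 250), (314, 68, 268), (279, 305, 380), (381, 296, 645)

7

(282,323,671): 282+323 ≤ 671 → not valid
(157,228,364): 157+228 > 364 → valid
(323,397,422): 323+397 > 422 → valid
(74,442,456): 74+442 > 456 → valid
(204,250,440): 204+250 > 440 → valid
(68,268,314): 68+268 > 314 → valid
(279,305,380): 279+305 > 380 → valid
(296,381,645): 296+381 > 645 → valid
7 of the 8 triples form a triangle.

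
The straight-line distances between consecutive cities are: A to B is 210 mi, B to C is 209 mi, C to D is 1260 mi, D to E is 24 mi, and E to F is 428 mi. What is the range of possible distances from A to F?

The maximum is all hops collinear in one direction: 210 + 209 + 1260 + 24 + 428 = 2131.
The longest hop is 1260; the others sum to 871. Folding the others back against it leaves at least 1260 − 871 = 389.

389 ≤ AF ≤ 2131 mi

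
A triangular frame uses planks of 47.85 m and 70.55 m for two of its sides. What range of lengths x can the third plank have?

22.70 < x < 118.40 (m)

By the triangle inequality, x must be less than 47.85 + 70.55 = 118.40 and greater than |47.85 − 70.55| = 22.70.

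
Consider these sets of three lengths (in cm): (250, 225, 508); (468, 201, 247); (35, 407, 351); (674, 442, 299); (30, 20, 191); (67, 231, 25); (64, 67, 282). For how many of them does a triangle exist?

(225,250,508): 225+250 ≤ 508 → not valid
(201,247,468): 201+247 ≤ 468 → not valid
(35,351,407): 35+351 ≤ 407 → not valid
(299,442,674): 299+442 > 674 → valid
(20,30,191): 20+30 ≤ 191 → not valid
(25,67,231): 25+67 ≤ 231 → not valid
(64,67,282): 64+67 ≤ 282 → not valid
1 of the 7 triples forms a triangle.

1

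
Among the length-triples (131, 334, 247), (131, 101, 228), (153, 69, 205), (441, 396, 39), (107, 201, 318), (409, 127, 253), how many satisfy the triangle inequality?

3

(131,247,334): 131+247 > 334 → valid
(101,131,228): 101+131 > 228 → valid
(69,153,205): 69+153 > 205 → valid
(39,396,441): 39+396 ≤ 441 → not valid
(107,201,318): 107+201 ≤ 318 → not valid
(127,253,409): 127+253 ≤ 409 → not valid
3 of the 6 triples form a triangle.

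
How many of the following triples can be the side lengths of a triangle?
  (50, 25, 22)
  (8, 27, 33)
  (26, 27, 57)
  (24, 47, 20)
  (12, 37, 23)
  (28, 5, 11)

(22,25,50): 22+25 ≤ 50 → not valid
(8,27,33): 8+27 > 33 → valid
(26,27,57): 26+27 ≤ 57 → not valid
(20,24,47): 20+24 ≤ 47 → not valid
(12,23,37): 12+23 ≤ 37 → not valid
(5,11,28): 5+11 ≤ 28 → not valid
1 of the 6 triples forms a triangle.

1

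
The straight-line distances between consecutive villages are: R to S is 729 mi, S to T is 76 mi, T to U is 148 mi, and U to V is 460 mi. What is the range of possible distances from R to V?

The maximum is all hops collinear in one direction: 729 + 76 + 148 + 460 = 1413.
The longest hop is 729; the others sum to 684. Folding the others back against it leaves at least 729 − 684 = 45.

45 ≤ RV ≤ 1413 mi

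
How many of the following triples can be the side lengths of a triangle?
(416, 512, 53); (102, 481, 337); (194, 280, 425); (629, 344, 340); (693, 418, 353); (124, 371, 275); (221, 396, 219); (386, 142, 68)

(53,416,512): 53+416 ≤ 512 → not valid
(102,337,481): 102+337 ≤ 481 → not valid
(194,280,425): 194+280 > 425 → valid
(340,344,629): 340+344 > 629 → valid
(353,418,693): 353+418 > 693 → valid
(124,275,371): 124+275 > 371 → valid
(219,221,396): 219+221 > 396 → valid
(68,142,386): 68+142 ≤ 386 → not valid
5 of the 8 triples form a triangle.

5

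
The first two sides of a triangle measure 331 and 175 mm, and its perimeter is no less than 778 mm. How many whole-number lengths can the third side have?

Triangle inequality: 156 < x < 506. Perimeter ≥ 778 gives x ≥ 778 − 331 − 175 = 272.
So 272 ≤ x < 506; integers 272 through 505: 234 values.

234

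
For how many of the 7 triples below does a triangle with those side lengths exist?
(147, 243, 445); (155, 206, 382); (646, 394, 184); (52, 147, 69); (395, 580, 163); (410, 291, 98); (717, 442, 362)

(147,243,445): 147+243 ≤ 445 → not valid
(155,206,382): 155+206 ≤ 382 → not valid
(184,394,646): 184+394 ≤ 646 → not valid
(52,69,147): 52+69 ≤ 147 → not valid
(163,395,580): 163+395 ≤ 580 → not valid
(98,291,410): 98+291 ≤ 410 → not valid
(362,442,717): 362+442 > 717 → valid
1 of the 7 triples forms a triangle.

1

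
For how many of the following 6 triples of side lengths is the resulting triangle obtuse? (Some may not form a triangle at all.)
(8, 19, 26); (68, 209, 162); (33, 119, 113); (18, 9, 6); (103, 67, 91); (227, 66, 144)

3

(8,19,26): 8²+19² = 425 < 676 = 26² → obtuse
(68,209,162): 68²+162² = 30868 < 43681 = 209² → obtuse
(33,119,113): 33²+113² = 13858 < 14161 = 119² → obtuse
(18,9,6): 6+9 ≤ 18, not a triangle
(103,67,91): 67²+91² = 12770 > 10609 = 103² → acute
(227,66,144): 66+144 ≤ 227, not a triangle
3 of the 6 are obtuse.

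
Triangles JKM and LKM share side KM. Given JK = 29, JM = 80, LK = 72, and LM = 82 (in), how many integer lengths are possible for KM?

57

From triangle JKM: 51 < KM < 109.
From triangle LKM: 10 < KM < 154.
Intersection: 51 < KM < 109, so integers 52 through 108: 57 values.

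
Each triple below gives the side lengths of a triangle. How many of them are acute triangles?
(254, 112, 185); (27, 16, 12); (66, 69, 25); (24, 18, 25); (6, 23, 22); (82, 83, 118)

2

(254,112,185): 112²+185² = 46769 < 64516 = 254² → obtuse
(27,16,12): 12²+16² = 400 < 729 = 27² → obtuse
(66,69,25): 25²+66² = 4981 > 4761 = 69² → acute
(24,18,25): 18²+24² = 900 > 625 = 25² → acute
(6,23,22): 6²+22² = 520 < 529 = 23² → obtuse
(82,83,118): 82²+83² = 13613 < 13924 = 118² → obtuse
2 of the 6 are acute.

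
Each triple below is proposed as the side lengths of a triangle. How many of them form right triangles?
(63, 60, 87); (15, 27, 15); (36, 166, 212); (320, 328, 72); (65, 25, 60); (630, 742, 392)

(63,60,87): 60²+63² = 7569 = 87² → right
(15,27,15): 15²+15² = 450 < 729 = 27² → obtuse
(36,166,212): 36+166 ≤ 212, not a triangle
(320,328,72): 72²+320² = 107584 = 328² → right
(65,25,60): 25²+60² = 4225 = 65² → right
(630,742,392): 392²+630² = 550564 = 742² → right
4 of the 6 are right.

4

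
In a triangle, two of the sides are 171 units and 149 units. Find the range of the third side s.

22 < s < 320

By the triangle inequality, s must be less than 171 + 149 = 320 and greater than |171 − 149| = 22.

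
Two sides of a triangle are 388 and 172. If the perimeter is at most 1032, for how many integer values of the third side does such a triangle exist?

Triangle inequality: 216 < x < 560. Perimeter ≤ 1032 gives x ≤ 1032 − 388 − 172 = 472.
So 216 < x ≤ 472; integers 217 through 472: 256 values.

256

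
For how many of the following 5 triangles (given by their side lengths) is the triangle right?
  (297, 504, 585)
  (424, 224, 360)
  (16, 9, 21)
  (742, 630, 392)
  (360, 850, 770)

(297,504,585): 297²+504² = 342225 = 585² → right
(424,224,360): 224²+360² = 179776 = 424² → right
(16,9,21): 9²+16² = 337 < 441 = 21² → obtuse
(742,630,392): 392²+630² = 550564 = 742² → right
(360,850,770): 360²+770² = 722500 = 850² → right
4 of the 5 are right.

4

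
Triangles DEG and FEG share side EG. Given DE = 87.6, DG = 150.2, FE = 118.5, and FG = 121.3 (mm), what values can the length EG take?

From triangle DEG: |87.6 − 150.2| < EG < 87.6 + 150.2, i.e. 62.6 < EG < 237.8.
From triangle FEG: 2.8 < EG < 239.8.
Both must hold, so EG lies in the intersection.

62.6 < EG < 237.8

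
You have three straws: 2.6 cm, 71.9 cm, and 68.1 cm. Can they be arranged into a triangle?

The longest side is 71.9, but the other two sum to only 70.7.
70.7 < 71.9, so the triangle inequality fails.

No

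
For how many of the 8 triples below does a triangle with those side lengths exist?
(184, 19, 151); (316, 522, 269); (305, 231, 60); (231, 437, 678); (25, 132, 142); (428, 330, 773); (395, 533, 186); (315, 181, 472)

(19,151,184): 19+151 ≤ 184 → not valid
(269,316,522): 269+316 > 522 → valid
(60,231,305): 60+231 ≤ 305 → not valid
(231,437,678): 231+437 ≤ 678 → not valid
(25,132,142): 25+132 > 142 → valid
(330,428,773): 330+428 ≤ 773 → not valid
(186,395,533): 186+395 > 533 → valid
(181,315,472): 181+315 > 472 → valid
4 of the 8 triples form a triangle.

4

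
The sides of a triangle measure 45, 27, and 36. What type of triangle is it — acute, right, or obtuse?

Compare the square of the longest side to the sum of squares of the other two: 27² + 36² = 2025 = 45².

right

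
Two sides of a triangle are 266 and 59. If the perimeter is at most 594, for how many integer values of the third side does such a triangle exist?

Triangle inequality: 207 < x < 325. Perimeter ≤ 594 gives x ≤ 594 − 266 − 59 = 269.
So 207 < x ≤ 269; integers 208 through 269: 62 values.

62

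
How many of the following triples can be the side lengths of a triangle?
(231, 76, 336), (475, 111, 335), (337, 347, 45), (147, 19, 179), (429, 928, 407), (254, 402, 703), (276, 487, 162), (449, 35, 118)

1

(76,231,336): 76+231 ≤ 336 → not valid
(111,335,475): 111+335 ≤ 475 → not valid
(45,337,347): 45+337 > 347 → valid
(19,147,179): 19+147 ≤ 179 → not valid
(407,429,928): 407+429 ≤ 928 → not valid
(254,402,703): 254+402 ≤ 703 → not valid
(162,276,487): 162+276 ≤ 487 → not valid
(35,118,449): 35+118 ≤ 449 → not valid
1 of the 8 triples forms a triangle.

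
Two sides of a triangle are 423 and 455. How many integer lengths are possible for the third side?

The third side lies in the open interval (32, 878).
Integers from 33 to 877 inclusive: 877 − 33 + 1 = 845.

845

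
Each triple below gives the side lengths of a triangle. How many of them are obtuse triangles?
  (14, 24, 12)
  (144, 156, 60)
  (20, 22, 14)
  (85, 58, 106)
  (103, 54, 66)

3

(14,24,12): 12²+14² = 340 < 576 = 24² → obtuse
(144,156,60): 60²+144² = 24336 = 156² → right
(20,22,14): 14²+20² = 596 > 484 = 22² → acute
(85,58,106): 58²+85² = 10589 < 11236 = 106² → obtuse
(103,54,66): 54²+66² = 7272 < 10609 = 103² → obtuse
3 of the 5 are obtuse.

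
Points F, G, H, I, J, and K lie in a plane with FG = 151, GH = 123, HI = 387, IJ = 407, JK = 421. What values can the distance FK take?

0 ≤ FK ≤ 1489

The maximum is all hops collinear in one direction: 151 + 123 + 387 + 407 + 421 = 1489.
The longest hop is 421; the others sum to 1068. Since 421 ≤ 1068, the path can fold back on itself completely, so the minimum distance is 0.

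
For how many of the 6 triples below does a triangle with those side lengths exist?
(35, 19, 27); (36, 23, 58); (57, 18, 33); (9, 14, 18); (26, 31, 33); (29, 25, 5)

(19,27,35): 19+27 > 35 → valid
(23,36,58): 23+36 > 58 → valid
(18,33,57): 18+33 ≤ 57 → not valid
(9,14,18): 9+14 > 18 → valid
(26,31,33): 26+31 > 33 → valid
(5,25,29): 5+25 > 29 → valid
5 of the 6 triples form a triangle.

5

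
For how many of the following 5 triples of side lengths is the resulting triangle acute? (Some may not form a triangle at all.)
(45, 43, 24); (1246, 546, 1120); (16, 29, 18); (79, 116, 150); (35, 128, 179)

1

(45,43,24): 24²+43² = 2425 > 2025 = 45² → acute
(1246,546,1120): 546²+1120² = 1552516 = 1246² → right
(16,29,18): 16²+18² = 580 < 841 = 29² → obtuse
(79,116,150): 79²+116² = 19697 < 22500 = 150² → obtuse
(35,128,179): 35+128 ≤ 179, not a triangle
1 of the 5 is acute.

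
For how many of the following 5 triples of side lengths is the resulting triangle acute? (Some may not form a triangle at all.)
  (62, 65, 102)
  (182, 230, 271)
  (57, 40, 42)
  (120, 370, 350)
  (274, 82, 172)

2

(62,65,102): 62²+65² = 8069 < 10404 = 102² → obtuse
(182,230,271): 182²+230² = 86024 > 73441 = 271² → acute
(57,40,42): 40²+42² = 3364 > 3249 = 57² → acute
(120,370,350): 120²+350² = 136900 = 370² → right
(274,82,172): 82+172 ≤ 274, not a triangle
2 of the 5 are acute.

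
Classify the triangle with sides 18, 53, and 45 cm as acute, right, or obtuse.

Compare the square of the longest side to the sum of squares of the other two: 18² + 45² = 2349 < 2809 = 53².

obtuse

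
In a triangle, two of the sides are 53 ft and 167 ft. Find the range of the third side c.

By the triangle inequality, c must be less than 53 + 167 = 220 and greater than |53 − 167| = 114.

114 < c < 220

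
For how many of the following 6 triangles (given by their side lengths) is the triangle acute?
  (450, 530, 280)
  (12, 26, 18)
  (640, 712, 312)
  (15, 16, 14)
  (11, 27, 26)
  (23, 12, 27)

2

(450,530,280): 280²+450² = 280900 = 530² → right
(12,26,18): 12²+18² = 468 < 676 = 26² → obtuse
(640,712,312): 312²+640² = 506944 = 712² → right
(15,16,14): 14²+15² = 421 > 256 = 16² → acute
(11,27,26): 11²+26² = 797 > 729 = 27² → acute
(23,12,27): 12²+23² = 673 < 729 = 27² → obtuse
2 of the 6 are acute.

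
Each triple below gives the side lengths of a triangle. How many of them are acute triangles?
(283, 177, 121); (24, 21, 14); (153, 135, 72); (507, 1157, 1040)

1

(283,177,121): 121²+177² = 45970 < 80089 = 283² → obtuse
(24,21,14): 14²+21² = 637 > 576 = 24² → acute
(153,135,72): 72²+135² = 23409 = 153² → right
(507,1157,1040): 507²+1040² = 1338649 = 1157² → right
1 of the 4 is acute.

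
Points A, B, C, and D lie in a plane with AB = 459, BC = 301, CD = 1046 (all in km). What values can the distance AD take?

The maximum is all hops collinear in one direction: 459 + 301 + 1046 = 1806.
The longest hop is 1046; the others sum to 760. Folding the others back against it leaves at least 1046 − 760 = 286.

286 ≤ AD ≤ 1806 km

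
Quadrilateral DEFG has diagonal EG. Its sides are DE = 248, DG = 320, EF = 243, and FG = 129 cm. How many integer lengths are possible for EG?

From triangle DEG: 72 < EG < 568.
From triangle FEG: 114 < EG < 372.
Intersection: 114 < EG < 372, so integers 115 through 371: 257 values.

257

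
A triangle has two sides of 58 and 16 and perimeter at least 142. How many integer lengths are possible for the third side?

6

Triangle inequality: 42 < x < 74. Perimeter ≥ 142 gives x ≥ 142 − 58 − 16 = 68.
So 68 ≤ x < 74; integers 68 through 73: 6 values.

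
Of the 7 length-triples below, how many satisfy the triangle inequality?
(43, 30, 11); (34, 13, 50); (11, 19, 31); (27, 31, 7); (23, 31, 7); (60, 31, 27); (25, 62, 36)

1

(11,30,43): 11+30 ≤ 43 → not valid
(13,34,50): 13+34 ≤ 50 → not valid
(11,19,31): 11+19 ≤ 31 → not valid
(7,27,31): 7+27 > 31 → valid
(7,23,31): 7+23 ≤ 31 → not valid
(27,31,60): 27+31 ≤ 60 → not valid
(25,36,62): 25+36 ≤ 62 → not valid
1 of the 7 triples forms a triangle.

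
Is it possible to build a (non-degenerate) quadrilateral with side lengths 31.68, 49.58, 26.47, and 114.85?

For a quadrilateral, each side must be shorter than the sum of the others.
Here the longest side is 114.85, but the remaining 3 sides sum to only 107.73.

No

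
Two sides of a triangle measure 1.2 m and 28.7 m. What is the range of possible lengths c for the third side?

27.5 < c < 29.9

By the triangle inequality, c must be less than 1.2 + 28.7 = 29.9 and greater than |1.2 − 28.7| = 27.5.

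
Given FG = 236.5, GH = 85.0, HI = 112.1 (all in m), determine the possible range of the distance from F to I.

The maximum is all hops collinear in one direction: 236.5 + 85.0 + 112.1 = 433.6.
The longest hop is 236.5; the others sum to 197.1. Folding the others back against it leaves at least 236.5 − 197.1 = 39.4.

39.4 ≤ FI ≤ 433.6 m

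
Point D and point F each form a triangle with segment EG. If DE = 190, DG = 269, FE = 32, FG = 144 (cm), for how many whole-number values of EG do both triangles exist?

63

From triangle DEG: 79 < EG < 459.
From triangle FEG: 112 < EG < 176.
Intersection: 112 < EG < 176, so integers 113 through 175: 63 values.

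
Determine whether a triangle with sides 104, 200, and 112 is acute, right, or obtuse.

obtuse

Compare the square of the longest side to the sum of squares of the other two: 104² + 112² = 23360 < 40000 = 200².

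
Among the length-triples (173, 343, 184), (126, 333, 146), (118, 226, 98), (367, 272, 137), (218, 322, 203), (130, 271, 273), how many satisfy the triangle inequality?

(173,184,343): 173+184 > 343 → valid
(126,146,333): 126+146 ≤ 333 → not valid
(98,118,226): 98+118 ≤ 226 → not valid
(137,272,367): 137+272 > 367 → valid
(203,218,322): 203+218 > 322 → valid
(130,271,273): 130+271 > 273 → valid
4 of the 6 triples form a triangle.

4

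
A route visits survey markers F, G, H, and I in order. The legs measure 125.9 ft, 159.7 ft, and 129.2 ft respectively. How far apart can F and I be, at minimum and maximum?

The maximum is all hops collinear in one direction: 125.9 + 159.7 + 129.2 = 414.8.
The longest hop is 159.7; the others sum to 255.1. Since 159.7 ≤ 255.1, the path can fold back on itself completely, so the minimum distance is 0.

0 ≤ FI ≤ 414.8 ft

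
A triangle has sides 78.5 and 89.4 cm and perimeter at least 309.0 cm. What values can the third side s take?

Triangle inequality alone gives 10.9 < s < 167.9.
The perimeter condition gives s ≥ 309.0 − 78.5 − 89.4 = 141.1.
Intersecting the two: 141.1 ≤ s < 167.9.

141.1 ≤ s < 167.9 cm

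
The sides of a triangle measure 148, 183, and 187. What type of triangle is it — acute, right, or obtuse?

Compare the square of the longest side to the sum of squares of the other two: 148² + 183² = 55393 > 34969 = 187².

acute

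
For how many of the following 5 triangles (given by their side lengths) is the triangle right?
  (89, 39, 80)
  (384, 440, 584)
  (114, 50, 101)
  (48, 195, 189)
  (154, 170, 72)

4

(89,39,80): 39²+80² = 7921 = 89² → right
(384,440,584): 384²+440² = 341056 = 584² → right
(114,50,101): 50²+101² = 12701 < 12996 = 114² → obtuse
(48,195,189): 48²+189² = 38025 = 195² → right
(154,170,72): 72²+154² = 28900 = 170² → right
4 of the 5 are right.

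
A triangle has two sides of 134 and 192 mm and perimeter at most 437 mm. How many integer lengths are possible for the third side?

53

Triangle inequality: 58 < x < 326. Perimeter ≤ 437 gives x ≤ 437 − 134 − 192 = 111.
So 58 < x ≤ 111; integers 59 through 111: 53 values.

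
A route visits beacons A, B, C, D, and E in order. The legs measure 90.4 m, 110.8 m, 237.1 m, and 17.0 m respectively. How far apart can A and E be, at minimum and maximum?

18.9 ≤ AE ≤ 455.3 m

The maximum is all hops collinear in one direction: 90.4 + 110.8 + 237.1 + 17.0 = 455.3.
The longest hop is 237.1; the others sum to 218.2. Folding the others back against it leaves at least 237.1 − 218.2 = 18.9.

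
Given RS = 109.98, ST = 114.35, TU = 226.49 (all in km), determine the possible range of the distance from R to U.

The maximum is all hops collinear in one direction: 109.98 + 114.35 + 226.49 = 450.82.
The longest hop is 226.49; the others sum to 224.33. Folding the others back against it leaves at least 226.49 − 224.33 = 2.16.

2.16 ≤ RU ≤ 450.82 km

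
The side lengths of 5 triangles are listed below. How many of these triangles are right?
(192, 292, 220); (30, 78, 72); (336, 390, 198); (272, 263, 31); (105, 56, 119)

4

(192,292,220): 192²+220² = 85264 = 292² → right
(30,78,72): 30²+72² = 6084 = 78² → right
(336,390,198): 198²+336² = 152100 = 390² → right
(272,263,31): 31²+263² = 70130 < 73984 = 272² → obtuse
(105,56,119): 56²+105² = 14161 = 119² → right
4 of the 5 are right.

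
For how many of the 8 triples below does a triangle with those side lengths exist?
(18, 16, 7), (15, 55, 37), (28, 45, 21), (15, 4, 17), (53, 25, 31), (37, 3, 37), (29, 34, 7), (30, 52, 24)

7

(7,16,18): 7+16 > 18 → valid
(15,37,55): 15+37 ≤ 55 → not valid
(21,28,45): 21+28 > 45 → valid
(4,15,17): 4+15 > 17 → valid
(25,31,53): 25+31 > 53 → valid
(3,37,37): 3+37 > 37 → valid
(7,29,34): 7+29 > 34 → valid
(24,30,52): 24+30 > 52 → valid
7 of the 8 triples form a triangle.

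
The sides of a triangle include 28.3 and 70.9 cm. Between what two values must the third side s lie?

42.6 < s < 99.2

By the triangle inequality, s must be less than 28.3 + 70.9 = 99.2 and greater than |28.3 − 70.9| = 42.6.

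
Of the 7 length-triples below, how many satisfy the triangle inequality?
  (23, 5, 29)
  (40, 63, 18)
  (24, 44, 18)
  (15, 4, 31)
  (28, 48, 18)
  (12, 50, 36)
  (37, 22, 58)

1

(5,23,29): 5+23 ≤ 29 → not valid
(18,40,63): 18+40 ≤ 63 → not valid
(18,24,44): 18+24 ≤ 44 → not valid
(4,15,31): 4+15 ≤ 31 → not valid
(18,28,48): 18+28 ≤ 48 → not valid
(12,36,50): 12+36 ≤ 50 → not valid
(22,37,58): 22+37 > 58 → valid
1 of the 7 triples forms a triangle.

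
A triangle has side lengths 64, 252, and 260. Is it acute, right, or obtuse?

right

Compare the square of the longest side to the sum of squares of the other two: 64² + 252² = 67600 = 260².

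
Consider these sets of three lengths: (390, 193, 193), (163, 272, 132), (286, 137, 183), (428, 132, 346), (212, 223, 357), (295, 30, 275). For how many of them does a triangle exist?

(193,193,390): 193+193 ≤ 390 → not valid
(132,163,272): 132+163 > 272 → valid
(137,183,286): 137+183 > 286 → valid
(132,346,428): 132+346 > 428 → valid
(212,223,357): 212+223 > 357 → valid
(30,275,295): 30+275 > 295 → valid
5 of the 6 triples form a triangle.

5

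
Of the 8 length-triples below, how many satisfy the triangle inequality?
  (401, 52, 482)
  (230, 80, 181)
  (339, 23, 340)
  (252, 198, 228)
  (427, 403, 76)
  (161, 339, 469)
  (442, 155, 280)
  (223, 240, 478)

(52,401,482): 52+401 ≤ 482 → not valid
(80,181,230): 80+181 > 230 → valid
(23,339,340): 23+339 > 340 → valid
(198,228,252): 198+228 > 252 → valid
(76,403,427): 76+403 > 427 → valid
(161,339,469): 161+339 > 469 → valid
(155,280,442): 155+280 ≤ 442 → not valid
(223,240,478): 223+240 ≤ 478 → not valid
5 of the 8 triples form a triangle.

5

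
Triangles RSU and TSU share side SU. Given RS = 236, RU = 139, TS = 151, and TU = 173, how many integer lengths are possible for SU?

226

From triangle RSU: 97 < SU < 375.
From triangle TSU: 22 < SU < 324.
Intersection: 97 < SU < 324, so integers 98 through 323: 226 values.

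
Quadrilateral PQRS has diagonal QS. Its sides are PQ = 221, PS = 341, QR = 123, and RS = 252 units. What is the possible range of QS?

From triangle PQS: |221 − 341| < QS < 221 + 341, i.e. 120 < QS < 562.
From triangle RQS: 129 < QS < 375.
Both must hold, so QS lies in the intersection.

129 < QS < 375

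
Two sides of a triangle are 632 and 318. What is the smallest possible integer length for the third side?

The third side must be strictly greater than |632 − 318| = 314.
The smallest integer above 314 is 315.

315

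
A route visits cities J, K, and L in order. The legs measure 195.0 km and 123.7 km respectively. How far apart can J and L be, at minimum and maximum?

71.3 ≤ JL ≤ 318.7 km

By the triangle inequality, |195.0 − 123.7| ≤ JL ≤ 195.0 + 123.7.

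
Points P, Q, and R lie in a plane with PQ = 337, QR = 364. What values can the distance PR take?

27 ≤ PR ≤ 701

By the triangle inequality, |337 − 364| ≤ PR ≤ 337 + 364.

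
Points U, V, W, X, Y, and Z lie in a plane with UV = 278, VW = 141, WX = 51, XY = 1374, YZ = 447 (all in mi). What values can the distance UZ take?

The maximum is all hops collinear in one direction: 278 + 141 + 51 + 1374 + 447 = 2291.
The longest hop is 1374; the others sum to 917. Folding the others back against it leaves at least 1374 − 917 = 457.

457 ≤ UZ ≤ 2291 mi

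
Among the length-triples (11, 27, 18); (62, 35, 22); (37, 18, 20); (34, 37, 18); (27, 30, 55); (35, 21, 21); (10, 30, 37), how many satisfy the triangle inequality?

6

(11,18,27): 11+18 > 27 → valid
(22,35,62): 22+35 ≤ 62 → not valid
(18,20,37): 18+20 > 37 → valid
(18,34,37): 18+34 > 37 → valid
(27,30,55): 27+30 > 55 → valid
(21,21,35): 21+21 > 35 → valid
(10,30,37): 10+30 > 37 → valid
6 of the 7 triples form a triangle.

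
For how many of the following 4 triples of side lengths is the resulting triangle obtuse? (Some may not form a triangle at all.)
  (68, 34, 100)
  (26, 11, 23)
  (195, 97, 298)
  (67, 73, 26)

3

(68,34,100): 34²+68² = 5780 < 10000 = 100² → obtuse
(26,11,23): 11²+23² = 650 < 676 = 26² → obtuse
(195,97,298): 97+195 ≤ 298, not a triangle
(67,73,26): 26²+67² = 5165 < 5329 = 73² → obtuse
3 of the 4 are obtuse.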